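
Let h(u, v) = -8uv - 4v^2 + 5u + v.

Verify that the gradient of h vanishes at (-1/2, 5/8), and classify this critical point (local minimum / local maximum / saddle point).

∇h = (-8v + 5, -8u - 8v + 1); substituting (-1/2, 5/8) gives ∇h = (0, 0), so (-1/2, 5/8) is indeed a critical point.
The Hessian of h is constant: H = [[0, -8], [-8, -8]].
det(H) = 0·(-8) − (-8)² = -64.
Since det(H) < 0, H is indefinite and the critical point is a saddle point.

saddle point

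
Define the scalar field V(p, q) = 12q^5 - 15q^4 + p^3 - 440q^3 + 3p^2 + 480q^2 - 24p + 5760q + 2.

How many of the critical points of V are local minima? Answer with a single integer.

V separates as a function of p plus a function of q, so ∇V=0 decouples.
∂V/∂p = 3(p - 2)(p + 4) = 0 at p ∈ {-4, 2}; ∂V/∂q = 60(q - 4)(q - 3)(q + 2)(q + 4) = 0 at q ∈ {-4, -2, 3, 4}.
The Hessian is diagonal: diag(V_pp, V_qq). Second derivatives: V_pp(-4)=-18, V_pp(2)=18; V_qq(-4)=-6720, V_qq(-2)=3600, V_qq(3)=-2100, V_qq(4)=2880.
Local minima occur where both diagonal entries positive: (2, -2), (2, 4). Count: 2.

2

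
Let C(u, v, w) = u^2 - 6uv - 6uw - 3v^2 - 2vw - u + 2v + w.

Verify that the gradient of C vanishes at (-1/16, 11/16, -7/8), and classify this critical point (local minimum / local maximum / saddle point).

saddle point

∇C = (2u - 6v - 6w - 1, -6u - 6v - 2w + 2, -6u - 2v + 1); substituting (-1/16, 11/16, -7/8) gives ∇C = (0, 0, 0), so (-1/16, 11/16, -7/8) is indeed a critical point.
The Hessian is constant: H = [[2, -6, -6], [-6, -6, -2], [-6, -2, 0]].
Leading principal minors: Δ₁ = 2, Δ₂ = -48, Δ₃ = 64.
The minors fit neither the all-positive nor the alternating-sign pattern, so H is indefinite: a saddle point.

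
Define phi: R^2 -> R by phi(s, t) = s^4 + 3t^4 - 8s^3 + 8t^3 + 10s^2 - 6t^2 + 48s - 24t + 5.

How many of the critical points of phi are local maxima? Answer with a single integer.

1

phi separates as a function of s plus a function of t, so ∇phi=0 decouples.
∂phi/∂s = 4(s - 4)(s - 3)(s + 1) = 0 at s ∈ {-1, 3, 4}; ∂phi/∂t = 12(t - 1)(t + 1)(t + 2) = 0 at t ∈ {-2, -1, 1}.
The Hessian is diagonal: diag(phi_ss, phi_tt). Second derivatives: phi_ss(-1)=80, phi_ss(3)=-16, phi_ss(4)=20; phi_tt(-2)=36, phi_tt(-1)=-24, phi_tt(1)=72.
Local maxima occur where both diagonal entries negative: (3, -1). Count: 1.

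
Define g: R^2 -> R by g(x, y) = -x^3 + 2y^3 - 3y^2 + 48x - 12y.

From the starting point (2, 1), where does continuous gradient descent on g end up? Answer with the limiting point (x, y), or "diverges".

g is separable, so gradient descent decouples: x follows -∂g/∂x, y follows -∂g/∂y.
∂g/∂x = -3(x - 4)(x + 4); at x=2 this is 36, so x decreases.
∂g/∂y = 6(y - 2)(y + 1); at y=1 this is -12, so y increases.
x converges to its nearest critical value -4 (a local min of the x-part); y converges to 2. The iterate converges to (-4, 2).

(-4, 2)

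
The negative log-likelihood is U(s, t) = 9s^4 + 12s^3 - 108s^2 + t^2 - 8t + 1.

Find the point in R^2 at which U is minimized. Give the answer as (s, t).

(-3, 4)

U(s,t) separates as P(s) + Q(t) + 1, so its minimum is min P + min Q + 1.
P'(s) = 36s(s - 2)(s + 3) vanishes at s ∈ {-3, 0, 2}; Q'(t) = 2(t - 4) vanishes at t ∈ {4}.
Local minima of P (where P''>0): P(-3)=-567, P(2)=-192. Local minima of Q: Q(4)=-16.
So the global minimum of U is P(-3) + Q(4) + 1 = -567 − 16 + 1 = -582, attained at (-3, 4).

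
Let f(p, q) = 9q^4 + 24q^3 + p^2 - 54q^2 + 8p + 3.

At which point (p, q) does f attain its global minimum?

f(p,q) separates as A(p) + B(q) + 3, so its minimum is min A + min B + 3.
A'(p) = 2p + 8 vanishes at p ∈ {-4}; B'(q) = 36q(q - 1)(q + 3) vanishes at q ∈ {-3, 0, 1}.
Local minima of A (where A''>0): A(-4)=-16. Local minima of B: B(-3)=-405, B(1)=-21.
So the global minimum of f is A(-4) + B(-3) + 3 = -16 − 405 + 3 = -418, attained at (-4, -3).

(-4, -3)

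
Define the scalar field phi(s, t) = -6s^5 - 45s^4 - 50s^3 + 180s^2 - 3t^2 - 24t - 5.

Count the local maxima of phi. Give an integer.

phi separates as a function of s plus a function of t, so ∇phi=0 decouples.
∂phi/∂s = -30s(s - 1)(s + 3)(s + 4) = 0 at s ∈ {-4, -3, 0, 1}; ∂phi/∂t = -6(t + 4) = 0 at t ∈ {-4}.
The Hessian is diagonal: diag(phi_ss, phi_tt). Second derivatives: phi_ss(-4)=600, phi_ss(-3)=-360, phi_ss(0)=360, phi_ss(1)=-600; phi_tt(-4)=-6.
Local maxima occur where both diagonal entries negative: (-3, -4), (1, -4). Count: 2.

2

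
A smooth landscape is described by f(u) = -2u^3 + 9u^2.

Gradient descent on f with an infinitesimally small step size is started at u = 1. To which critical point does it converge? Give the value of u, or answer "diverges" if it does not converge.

f'(u) = -6u(u - 3), so f'(1) = 12.
Gradient descent moves in the -f' direction, i.e. u is decreasing.
The nearest critical point in that direction is u = 0, where f'' = 18 > 0 (a local minimum). The iterate converges there.

0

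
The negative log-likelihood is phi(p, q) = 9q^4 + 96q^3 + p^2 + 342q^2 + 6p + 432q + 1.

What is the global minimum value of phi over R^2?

phi(p,q) separates as A(p) + B(q) + 1, so its minimum is min A + min B + 1.
A'(p) = 2p + 6 vanishes at p ∈ {-3}; B'(q) = 36(q + 1)(q + 3)(q + 4) vanishes at q ∈ {-4, -3, -1}.
Local minima of A (where A''>0): A(-3)=-9. Local minima of B: B(-4)=-96, B(-1)=-177.
So the global minimum of phi is A(-3) + B(-1) + 1 = -9 − 177 + 1 = -185, attained at (-3, -1).

-185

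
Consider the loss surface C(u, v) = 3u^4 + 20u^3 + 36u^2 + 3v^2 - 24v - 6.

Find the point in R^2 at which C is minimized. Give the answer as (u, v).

C(u,v) separates as P(u) + Q(v) − 6, so its minimum is min P + min Q − 6.
P'(u) = 12u(u + 2)(u + 3) vanishes at u ∈ {-3, -2, 0}; Q'(v) = 6v - 24 vanishes at v ∈ {4}.
Local minima of P (where P''>0): P(-3)=27, P(0)=0. Local minima of Q: Q(4)=-48.
So the global minimum of C is P(0) + Q(4) − 6 = 0 − 48 − 6 = -54, attained at (0, 4).

(0, 4)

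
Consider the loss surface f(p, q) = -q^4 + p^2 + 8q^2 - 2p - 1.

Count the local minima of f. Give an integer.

1

f separates as a function of p plus a function of q, so ∇f=0 decouples.
∂f/∂p = 2(p - 1) = 0 at p ∈ {1}; ∂f/∂q = -4q(q - 2)(q + 2) = 0 at q ∈ {-2, 0, 2}.
The Hessian is diagonal: diag(f_pp, f_qq). Second derivatives: f_pp(1)=2; f_qq(-2)=-32, f_qq(0)=16, f_qq(2)=-32.
Local minima occur where both diagonal entries positive: (1, 0). Count: 1.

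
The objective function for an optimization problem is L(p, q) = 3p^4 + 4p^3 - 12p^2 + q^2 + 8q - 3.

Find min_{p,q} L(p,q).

L(p,q) separates as A(p) + B(q) − 3, so its minimum is min A + min B − 3.
A'(p) = 12p(p - 1)(p + 2) vanishes at p ∈ {-2, 0, 1}; B'(q) = 2q + 8 vanishes at q ∈ {-4}.
Local minima of A (where A''>0): A(-2)=-32, A(1)=-5. Local minima of B: B(-4)=-16.
So the global minimum of L is A(-2) + B(-4) − 3 = -32 − 16 − 3 = -51, attained at (-2, -4).

-51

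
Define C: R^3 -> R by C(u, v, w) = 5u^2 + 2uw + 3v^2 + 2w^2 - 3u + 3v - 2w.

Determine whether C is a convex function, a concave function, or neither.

C is quadratic, so its Hessian is the constant matrix H = [[10, 0, 2], [0, 6, 0], [2, 0, 4]].
Leading principal minors: 10, 60, 216.
All positive ⇒ H ≻ 0 ⇒ convex.

convex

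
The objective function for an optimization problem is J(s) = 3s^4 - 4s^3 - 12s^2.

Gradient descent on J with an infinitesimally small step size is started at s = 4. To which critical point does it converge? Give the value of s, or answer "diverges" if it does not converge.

2

J'(s) = 12s(s - 2)(s + 1), so J'(4) = 480.
Gradient descent moves in the -J' direction, i.e. s is decreasing.
The nearest critical point in that direction is s = 2, where J'' = 72 > 0 (a local minimum). The iterate converges there.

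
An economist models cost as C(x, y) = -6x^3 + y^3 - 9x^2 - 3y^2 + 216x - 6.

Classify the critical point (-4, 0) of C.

saddle point

The mixed partial ∂²C/∂x∂y is 0, so the Hessian at any point is diag(C_xx, C_yy) = diag(-18(2x + 1), 6(y - 1)).
At (-4, 0): H = diag(126, -6).
The eigenvalues have opposite signs, so H is indefinite: a saddle point.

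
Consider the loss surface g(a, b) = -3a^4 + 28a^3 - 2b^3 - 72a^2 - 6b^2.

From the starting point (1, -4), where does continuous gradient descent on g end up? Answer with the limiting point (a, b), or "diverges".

(3, -2)

g is separable, so gradient descent decouples: a follows -∂g/∂a, b follows -∂g/∂b.
∂g/∂a = -12a(a - 4)(a - 3); at a=1 this is -72, so a increases.
∂g/∂b = -6b(b + 2); at b=-4 this is -48, so b increases.
a converges to its nearest critical value 3 (a local min of the a-part); b converges to -2. The iterate converges to (3, -2).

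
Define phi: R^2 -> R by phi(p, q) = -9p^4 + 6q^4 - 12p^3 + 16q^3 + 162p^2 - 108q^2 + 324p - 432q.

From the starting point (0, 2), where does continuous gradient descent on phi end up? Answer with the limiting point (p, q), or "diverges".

phi is separable, so gradient descent decouples: p follows -∂phi/∂p, q follows -∂phi/∂q.
∂phi/∂p = -36(p - 3)(p + 1)(p + 3); at p=0 this is 324, so p decreases.
∂phi/∂q = 24(q - 3)(q + 2)(q + 3); at q=2 this is -480, so q increases.
p converges to its nearest critical value -1 (a local min of the p-part); q converges to 3. The iterate converges to (-1, 3).

(-1, 3)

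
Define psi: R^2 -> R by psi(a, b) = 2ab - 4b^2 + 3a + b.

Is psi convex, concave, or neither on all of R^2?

psi is quadratic, so its Hessian is the constant matrix H = [[0, 2], [2, -8]].
det(H) = -4, tr(H) = -8.
det(H) < 0, so H is indefinite: neither convex nor concave.

neither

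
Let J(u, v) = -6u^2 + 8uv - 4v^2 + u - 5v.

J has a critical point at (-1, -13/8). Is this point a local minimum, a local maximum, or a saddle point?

The Hessian of J is constant: H = [[-12, 8], [8, -8]].
det(H) = (-12)·(-8) − 8² = 32.
det(H) > 0 and tr(H) = -20 < 0, so H is negative definite and the point is a local maximum.

local maximum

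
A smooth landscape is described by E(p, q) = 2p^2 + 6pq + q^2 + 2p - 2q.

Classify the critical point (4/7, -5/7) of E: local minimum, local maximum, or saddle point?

saddle point

The Hessian of E is constant: H = [[4, 6], [6, 2]].
det(H) = 4·2 − 6² = -28.
Since det(H) < 0, H is indefinite and the critical point is a saddle point.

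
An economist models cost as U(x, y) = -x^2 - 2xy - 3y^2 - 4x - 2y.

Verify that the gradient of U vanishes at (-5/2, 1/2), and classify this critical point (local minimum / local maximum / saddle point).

∇U = (-2x - 2y - 4, -2x - 6y - 2); substituting (-5/2, 1/2) gives ∇U = (0, 0), so (-5/2, 1/2) is indeed a critical point.
The Hessian of U is constant: H = [[-2, -2], [-2, -6]].
det(H) = (-2)·(-6) − (-2)² = 8.
det(H) > 0 and tr(H) = -8 < 0, so H is negative definite and the point is a local maximum.

local maximum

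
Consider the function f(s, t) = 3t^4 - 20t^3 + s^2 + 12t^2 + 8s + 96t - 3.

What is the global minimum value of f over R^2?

f(s,t) separates as P(s) + Q(t) − 3, so its minimum is min P + min Q − 3.
P'(s) = 2s + 8 vanishes at s ∈ {-4}; Q'(t) = 12(t - 4)(t - 2)(t + 1) vanishes at t ∈ {-1, 2, 4}.
Local minima of P (where P''>0): P(-4)=-16. Local minima of Q: Q(-1)=-61, Q(4)=64.
So the global minimum of f is P(-4) + Q(-1) − 3 = -16 − 61 − 3 = -80, attained at (-4, -1).

-80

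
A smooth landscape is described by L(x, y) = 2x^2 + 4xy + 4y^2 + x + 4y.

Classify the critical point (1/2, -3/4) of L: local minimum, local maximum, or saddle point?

The Hessian of L is constant: H = [[4, 4], [4, 8]].
det(H) = 4·8 − 4² = 16.
det(H) > 0 and tr(H) = 12 > 0, so H is positive definite and the point is a local minimum.

local minimum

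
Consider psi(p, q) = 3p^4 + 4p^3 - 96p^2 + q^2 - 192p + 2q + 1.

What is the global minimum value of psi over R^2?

psi(p,q) separates as A(p) + B(q) + 1, so its minimum is min A + min B + 1.
A'(p) = 12(p - 4)(p + 1)(p + 4) vanishes at p ∈ {-4, -1, 4}; B'(q) = 2q + 2 vanishes at q ∈ {-1}.
Local minima of A (where A''>0): A(-4)=-256, A(4)=-1280. Local minima of B: B(-1)=-1.
So the global minimum of psi is A(4) + B(-1) + 1 = -1280 − 1 + 1 = -1280, attained at (4, -1).

-1280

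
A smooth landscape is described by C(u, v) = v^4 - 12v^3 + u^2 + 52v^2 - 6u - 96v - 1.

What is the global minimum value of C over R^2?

C(u,v) separates as P(u) + Q(v) − 1, so its minimum is min P + min Q − 1.
P'(u) = 2u - 6 vanishes at u ∈ {3}; Q'(v) = 4(v - 4)(v - 3)(v - 2) vanishes at v ∈ {2, 3, 4}.
Local minima of P (where P''>0): P(3)=-9. Local minima of Q: Q(2)=-64, Q(4)=-64.
So the global minimum of C is P(3) + Q(2) − 1 = -9 − 64 − 1 = -74, attained at (3, 2).

-74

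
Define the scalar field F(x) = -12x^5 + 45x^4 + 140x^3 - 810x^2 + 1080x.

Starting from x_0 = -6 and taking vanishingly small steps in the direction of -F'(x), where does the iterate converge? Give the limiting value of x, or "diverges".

-3

F'(x) = -60(x - 3)(x - 2)(x - 1)(x + 3), so F'(-6) = -90720.
Gradient descent moves in the -F' direction, i.e. x is increasing.
The nearest critical point in that direction is x = -3, where F'' = 7200 > 0 (a local minimum). The iterate converges there.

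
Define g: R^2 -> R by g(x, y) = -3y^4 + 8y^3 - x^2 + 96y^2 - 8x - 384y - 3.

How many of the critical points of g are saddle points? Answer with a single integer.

1

g separates as a function of x plus a function of y, so ∇g=0 decouples.
∂g/∂x = -2(x + 4) = 0 at x ∈ {-4}; ∂g/∂y = -12(y - 4)(y - 2)(y + 4) = 0 at y ∈ {-4, 2, 4}.
The Hessian is diagonal: diag(g_xx, g_yy). Second derivatives: g_xx(-4)=-2; g_yy(-4)=-576, g_yy(2)=144, g_yy(4)=-192.
Saddle points occur where the two diagonal entries have opposite signs: (-4, 2). Count: 1.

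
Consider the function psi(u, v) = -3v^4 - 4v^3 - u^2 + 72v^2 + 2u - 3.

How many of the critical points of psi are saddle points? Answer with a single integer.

psi separates as a function of u plus a function of v, so ∇psi=0 decouples.
∂psi/∂u = -2(u - 1) = 0 at u ∈ {1}; ∂psi/∂v = -12v(v - 3)(v + 4) = 0 at v ∈ {-4, 0, 3}.
The Hessian is diagonal: diag(psi_uu, psi_vv). Second derivatives: psi_uu(1)=-2; psi_vv(-4)=-336, psi_vv(0)=144, psi_vv(3)=-252.
Saddle points occur where the two diagonal entries have opposite signs: (1, 0). Count: 1.

1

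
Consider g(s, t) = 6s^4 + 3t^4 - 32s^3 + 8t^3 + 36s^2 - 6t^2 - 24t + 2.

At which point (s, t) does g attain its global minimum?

(3, 1)

g(s,t) separates as P(s) + Q(t) + 2, so its minimum is min P + min Q + 2.
P'(s) = 24s(s - 3)(s - 1) vanishes at s ∈ {0, 1, 3}; Q'(t) = 12(t - 1)(t + 1)(t + 2) vanishes at t ∈ {-2, -1, 1}.
Local minima of P (where P''>0): P(0)=0, P(3)=-54. Local minima of Q: Q(-2)=8, Q(1)=-19.
So the global minimum of g is P(3) + Q(1) + 2 = -54 − 19 + 2 = -71, attained at (3, 1).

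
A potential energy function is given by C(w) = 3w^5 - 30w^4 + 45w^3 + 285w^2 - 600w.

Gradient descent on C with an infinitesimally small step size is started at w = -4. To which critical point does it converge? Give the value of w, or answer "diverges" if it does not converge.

diverges

C'(w) = 15(w - 5)(w - 4)(w - 1)(w + 2), so C'(-4) = 10800.
Gradient descent moves in the -C' direction, i.e. w is decreasing.
There is no critical point below w=-4, and C' keeps the same sign, so the iterate runs off to −∞.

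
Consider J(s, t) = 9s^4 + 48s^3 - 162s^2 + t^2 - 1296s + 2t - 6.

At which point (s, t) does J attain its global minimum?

J(s,t) separates as P(s) + Q(t) − 6, so its minimum is min P + min Q − 6.
P'(s) = 36(s - 3)(s + 3)(s + 4) vanishes at s ∈ {-4, -3, 3}; Q'(t) = 2(t + 1) vanishes at t ∈ {-1}.
Local minima of P (where P''>0): P(-4)=1824, P(3)=-3321. Local minima of Q: Q(-1)=-1.
So the global minimum of J is P(3) + Q(-1) − 6 = -3321 − 1 − 6 = -3328, attained at (3, -1).

(3, -1)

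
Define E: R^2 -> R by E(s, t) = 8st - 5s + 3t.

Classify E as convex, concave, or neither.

E is quadratic, so its Hessian is the constant matrix H = [[0, 8], [8, 0]].
det(H) = -64, tr(H) = 0.
det(H) < 0, so H is indefinite: neither convex nor concave.

neither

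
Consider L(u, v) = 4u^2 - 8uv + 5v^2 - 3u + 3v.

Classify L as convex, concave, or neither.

L is quadratic, so its Hessian is the constant matrix H = [[8, -8], [-8, 10]].
det(H) = 16, tr(H) = 18.
det(H) > 0 and tr(H) > 0, so H is positive definite everywhere: convex.

convex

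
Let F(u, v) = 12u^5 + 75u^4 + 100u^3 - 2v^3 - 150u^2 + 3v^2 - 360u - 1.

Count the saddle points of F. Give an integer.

4

F separates as a function of u plus a function of v, so ∇F=0 decouples.
∂F/∂u = 60(u - 1)(u + 1)(u + 2)(u + 3) = 0 at u ∈ {-3, -2, -1, 1}; ∂F/∂v = -6v(v - 1) = 0 at v ∈ {0, 1}.
The Hessian is diagonal: diag(F_uu, F_vv). Second derivatives: F_uu(-3)=-480, F_uu(-2)=180, F_uu(-1)=-240, F_uu(1)=1440; F_vv(0)=6, F_vv(1)=-6.
Saddle points occur where the two diagonal entries have opposite signs: (-3, 0), (-2, 1), (-1, 0), (1, 1). Count: 4.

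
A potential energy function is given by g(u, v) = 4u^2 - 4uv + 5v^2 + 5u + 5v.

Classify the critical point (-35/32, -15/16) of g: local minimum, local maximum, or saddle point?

The Hessian of g is constant: H = [[8, -4], [-4, 10]].
det(H) = 8·10 − (-4)² = 64.
det(H) > 0 and tr(H) = 18 > 0, so H is positive definite and the point is a local minimum.

local minimum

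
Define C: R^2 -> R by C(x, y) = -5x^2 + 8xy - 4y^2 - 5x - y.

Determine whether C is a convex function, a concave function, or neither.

concave

C is quadratic, so its Hessian is the constant matrix H = [[-10, 8], [8, -8]].
det(H) = 16, tr(H) = -18.
det(H) > 0 and tr(H) < 0, so H is negative definite everywhere: concave.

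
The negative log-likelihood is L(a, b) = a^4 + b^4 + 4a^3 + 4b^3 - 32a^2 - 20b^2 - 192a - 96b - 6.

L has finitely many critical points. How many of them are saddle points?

L separates as a function of a plus a function of b, so ∇L=0 decouples.
∂L/∂a = 4(a - 4)(a + 3)(a + 4) = 0 at a ∈ {-4, -3, 4}; ∂L/∂b = 4(b - 3)(b + 2)(b + 4) = 0 at b ∈ {-4, -2, 3}.
The Hessian is diagonal: diag(L_aa, L_bb). Second derivatives: L_aa(-4)=32, L_aa(-3)=-28, L_aa(4)=224; L_bb(-4)=56, L_bb(-2)=-40, L_bb(3)=140.
Saddle points occur where the two diagonal entries have opposite signs: (-4, -2), (-3, -4), (-3, 3), (4, -2). Count: 4.

4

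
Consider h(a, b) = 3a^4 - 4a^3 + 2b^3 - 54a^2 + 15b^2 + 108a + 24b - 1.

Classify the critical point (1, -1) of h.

The mixed partial ∂²h/∂a∂b is 0, so the Hessian at any point is diag(h_aa, h_bb) = diag(12(3a^2 - 2a - 9), 6(2b + 5)).
At (1, -1): H = diag(-96, 18).
The eigenvalues have opposite signs, so H is indefinite: a saddle point.

saddle point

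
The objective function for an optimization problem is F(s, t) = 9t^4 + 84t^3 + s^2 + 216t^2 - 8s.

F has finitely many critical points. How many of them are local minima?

2

F separates as a function of s plus a function of t, so ∇F=0 decouples.
∂F/∂s = 2(s - 4) = 0 at s ∈ {4}; ∂F/∂t = 36t(t + 3)(t + 4) = 0 at t ∈ {-4, -3, 0}.
The Hessian is diagonal: diag(F_ss, F_tt). Second derivatives: F_ss(4)=2; F_tt(-4)=144, F_tt(-3)=-108, F_tt(0)=432.
Local minima occur where both diagonal entries positive: (4, -4), (4, 0). Count: 2.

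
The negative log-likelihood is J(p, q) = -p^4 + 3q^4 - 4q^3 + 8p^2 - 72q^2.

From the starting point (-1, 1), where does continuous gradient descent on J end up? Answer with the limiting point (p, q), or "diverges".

(0, 4)

J is separable, so gradient descent decouples: p follows -∂J/∂p, q follows -∂J/∂q.
∂J/∂p = -4p(p - 2)(p + 2); at p=-1 this is -12, so p increases.
∂J/∂q = 12q(q - 4)(q + 3); at q=1 this is -144, so q increases.
p converges to its nearest critical value 0 (a local min of the p-part); q converges to 4. The iterate converges to (0, 4).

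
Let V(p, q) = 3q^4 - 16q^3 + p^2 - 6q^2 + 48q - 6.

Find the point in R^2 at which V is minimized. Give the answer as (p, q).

(0, 4)

V(p,q) separates as A(p) + B(q) − 6, so its minimum is min A + min B − 6.
A'(p) = 2p vanishes at p ∈ {0}; B'(q) = 12(q - 4)(q - 1)(q + 1) vanishes at q ∈ {-1, 1, 4}.
Local minima of A (where A''>0): A(0)=0. Local minima of B: B(-1)=-35, B(4)=-160.
So the global minimum of V is A(0) + B(4) − 6 = 0 − 160 − 6 = -166, attained at (0, 4).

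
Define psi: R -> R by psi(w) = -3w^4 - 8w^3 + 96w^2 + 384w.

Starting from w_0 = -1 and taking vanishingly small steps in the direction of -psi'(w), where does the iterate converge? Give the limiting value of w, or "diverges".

-2

psi'(w) = -12(w - 4)(w + 2)(w + 4), so psi'(-1) = 180.
Gradient descent moves in the -psi' direction, i.e. w is decreasing.
The nearest critical point in that direction is w = -2, where psi'' = 144 > 0 (a local minimum). The iterate converges there.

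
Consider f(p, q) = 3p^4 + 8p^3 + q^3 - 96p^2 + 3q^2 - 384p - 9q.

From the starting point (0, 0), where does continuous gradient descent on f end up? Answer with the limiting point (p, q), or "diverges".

f is separable, so gradient descent decouples: p follows -∂f/∂p, q follows -∂f/∂q.
∂f/∂p = 12(p - 4)(p + 2)(p + 4); at p=0 this is -384, so p increases.
∂f/∂q = 3(q - 1)(q + 3); at q=0 this is -9, so q increases.
p converges to its nearest critical value 4 (a local min of the p-part); q converges to 1. The iterate converges to (4, 1).

(4, 1)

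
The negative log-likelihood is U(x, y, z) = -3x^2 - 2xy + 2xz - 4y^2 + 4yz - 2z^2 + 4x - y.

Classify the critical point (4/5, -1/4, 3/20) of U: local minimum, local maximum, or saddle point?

local maximum

The Hessian is constant: H = [[-6, -2, 2], [-2, -8, 4], [2, 4, -4]].
Leading principal minors: Δ₁ = -6, Δ₂ = 44, Δ₃ = -80.
The minors alternate sign starting negative (−, +, −), so H is negative definite: a local maximum.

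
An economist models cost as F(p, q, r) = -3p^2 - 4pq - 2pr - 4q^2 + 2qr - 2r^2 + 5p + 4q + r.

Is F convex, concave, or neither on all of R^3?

F is quadratic, so its Hessian is the constant matrix H = [[-6, -4, -2], [-4, -8, 2], [-2, 2, -4]].
Leading principal minors: -6, 32, -40.
Signs alternate −, +, − ⇒ H ≺ 0 ⇒ concave.

concave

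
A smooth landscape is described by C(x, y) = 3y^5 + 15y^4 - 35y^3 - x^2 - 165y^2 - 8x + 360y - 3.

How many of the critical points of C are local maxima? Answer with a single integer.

2

C separates as a function of x plus a function of y, so ∇C=0 decouples.
∂C/∂x = -2(x + 4) = 0 at x ∈ {-4}; ∂C/∂y = 15(y - 2)(y - 1)(y + 3)(y + 4) = 0 at y ∈ {-4, -3, 1, 2}.
The Hessian is diagonal: diag(C_xx, C_yy). Second derivatives: C_xx(-4)=-2; C_yy(-4)=-450, C_yy(-3)=300, C_yy(1)=-300, C_yy(2)=450.
Local maxima occur where both diagonal entries negative: (-4, -4), (-4, 1). Count: 2.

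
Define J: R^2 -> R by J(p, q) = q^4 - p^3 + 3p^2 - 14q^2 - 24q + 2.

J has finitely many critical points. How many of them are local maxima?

J separates as a function of p plus a function of q, so ∇J=0 decouples.
∂J/∂p = -3p(p - 2) = 0 at p ∈ {0, 2}; ∂J/∂q = 4(q - 3)(q + 1)(q + 2) = 0 at q ∈ {-2, -1, 3}.
The Hessian is diagonal: diag(J_pp, J_qq). Second derivatives: J_pp(0)=6, J_pp(2)=-6; J_qq(-2)=20, J_qq(-1)=-16, J_qq(3)=80.
Local maxima occur where both diagonal entries negative: (2, -1). Count: 1.

1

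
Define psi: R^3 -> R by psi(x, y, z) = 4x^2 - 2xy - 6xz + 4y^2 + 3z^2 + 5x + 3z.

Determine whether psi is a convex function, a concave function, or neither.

psi is quadratic, so its Hessian is the constant matrix H = [[8, -2, -6], [-2, 8, 0], [-6, 0, 6]].
Leading principal minors: 8, 60, 72.
All positive ⇒ H ≻ 0 ⇒ convex.

convex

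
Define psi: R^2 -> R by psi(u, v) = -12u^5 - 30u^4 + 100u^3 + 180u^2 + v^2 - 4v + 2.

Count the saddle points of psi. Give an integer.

2

psi separates as a function of u plus a function of v, so ∇psi=0 decouples.
∂psi/∂u = -60u(u - 2)(u + 1)(u + 3) = 0 at u ∈ {-3, -1, 0, 2}; ∂psi/∂v = 2(v - 2) = 0 at v ∈ {2}.
The Hessian is diagonal: diag(psi_uu, psi_vv). Second derivatives: psi_uu(-3)=1800, psi_uu(-1)=-360, psi_uu(0)=360, psi_uu(2)=-1800; psi_vv(2)=2.
Saddle points occur where the two diagonal entries have opposite signs: (-1, 2), (2, 2). Count: 2.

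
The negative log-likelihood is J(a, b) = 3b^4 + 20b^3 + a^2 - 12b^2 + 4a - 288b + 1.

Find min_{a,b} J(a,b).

-419

J(a,b) separates as P(a) + Q(b) + 1, so its minimum is min P + min Q + 1.
P'(a) = 2a + 4 vanishes at a ∈ {-2}; Q'(b) = 12(b - 2)(b + 3)(b + 4) vanishes at b ∈ {-4, -3, 2}.
Local minima of P (where P''>0): P(-2)=-4. Local minima of Q: Q(-4)=448, Q(2)=-416.
So the global minimum of J is P(-2) + Q(2) + 1 = -4 − 416 + 1 = -419, attained at (-2, 2).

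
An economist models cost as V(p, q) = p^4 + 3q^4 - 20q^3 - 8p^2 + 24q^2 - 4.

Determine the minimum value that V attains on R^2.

-148

V(p,q) separates as A(p) + B(q) − 4, so its minimum is min A + min B − 4.
A'(p) = 4p(p - 2)(p + 2) vanishes at p ∈ {-2, 0, 2}; B'(q) = 12q(q - 4)(q - 1) vanishes at q ∈ {0, 1, 4}.
Local minima of A (where A''>0): A(-2)=-16, A(2)=-16. Local minima of B: B(0)=0, B(4)=-128.
So the global minimum of V is A(-2) + B(4) − 4 = -16 − 128 − 4 = -148, attained at (-2, 4).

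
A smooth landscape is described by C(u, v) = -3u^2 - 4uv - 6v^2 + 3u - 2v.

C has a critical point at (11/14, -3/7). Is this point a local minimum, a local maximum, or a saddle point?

local maximum

The Hessian of C is constant: H = [[-6, -4], [-4, -12]].
det(H) = (-6)·(-12) − (-4)² = 56.
det(H) > 0 and tr(H) = -18 < 0, so H is negative definite and the point is a local maximum.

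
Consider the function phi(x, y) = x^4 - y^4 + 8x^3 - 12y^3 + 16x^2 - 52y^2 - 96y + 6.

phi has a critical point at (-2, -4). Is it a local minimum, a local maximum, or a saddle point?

The mixed partial ∂²phi/∂x∂y is 0, so the Hessian at any point is diag(phi_xx, phi_yy) = diag(4(3x^2 + 12x + 8), -4(3y^2 + 18y + 26)).
At (-2, -4): H = diag(-16, -8).
Both eigenvalues are negative, so H is negative definite: a local maximum.

local maximum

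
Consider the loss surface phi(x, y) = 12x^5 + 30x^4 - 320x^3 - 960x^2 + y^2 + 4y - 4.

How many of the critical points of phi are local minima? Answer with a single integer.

phi separates as a function of x plus a function of y, so ∇phi=0 decouples.
∂phi/∂x = 60x(x - 4)(x + 2)(x + 4) = 0 at x ∈ {-4, -2, 0, 4}; ∂phi/∂y = 2(y + 2) = 0 at y ∈ {-2}.
The Hessian is diagonal: diag(phi_xx, phi_yy). Second derivatives: phi_xx(-4)=-3840, phi_xx(-2)=1440, phi_xx(0)=-1920, phi_xx(4)=11520; phi_yy(-2)=2.
Local minima occur where both diagonal entries positive: (-2, -2), (4, -2). Count: 2.

2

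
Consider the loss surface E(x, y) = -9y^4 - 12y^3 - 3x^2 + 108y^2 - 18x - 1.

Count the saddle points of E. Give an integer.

E separates as a function of x plus a function of y, so ∇E=0 decouples.
∂E/∂x = -6(x + 3) = 0 at x ∈ {-3}; ∂E/∂y = -36y(y - 2)(y + 3) = 0 at y ∈ {-3, 0, 2}.
The Hessian is diagonal: diag(E_xx, E_yy). Second derivatives: E_xx(-3)=-6; E_yy(-3)=-540, E_yy(0)=216, E_yy(2)=-360.
Saddle points occur where the two diagonal entries have opposite signs: (-3, 0). Count: 1.

1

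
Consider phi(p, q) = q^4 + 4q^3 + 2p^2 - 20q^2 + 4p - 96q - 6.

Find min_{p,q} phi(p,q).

-287

phi(p,q) separates as A(p) + B(q) − 6, so its minimum is min A + min B − 6.
A'(p) = 4p + 4 vanishes at p ∈ {-1}; B'(q) = 4(q - 3)(q + 2)(q + 4) vanishes at q ∈ {-4, -2, 3}.
Local minima of A (where A''>0): A(-1)=-2. Local minima of B: B(-4)=64, B(3)=-279.
So the global minimum of phi is A(-1) + B(3) − 6 = -2 − 279 − 6 = -287, attained at (-1, 3).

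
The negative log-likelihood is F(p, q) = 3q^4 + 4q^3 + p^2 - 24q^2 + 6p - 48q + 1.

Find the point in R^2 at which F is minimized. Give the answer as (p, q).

F(p,q) separates as A(p) + B(q) + 1, so its minimum is min A + min B + 1.
A'(p) = 2p + 6 vanishes at p ∈ {-3}; B'(q) = 12(q - 2)(q + 1)(q + 2) vanishes at q ∈ {-2, -1, 2}.
Local minima of A (where A''>0): A(-3)=-9. Local minima of B: B(-2)=16, B(2)=-112.
So the global minimum of F is A(-3) + B(2) + 1 = -9 − 112 + 1 = -120, attained at (-3, 2).

(-3, 2)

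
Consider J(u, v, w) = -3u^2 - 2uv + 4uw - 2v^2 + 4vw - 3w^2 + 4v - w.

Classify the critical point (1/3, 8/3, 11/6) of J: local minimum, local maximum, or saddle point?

The Hessian is constant: H = [[-6, -2, 4], [-2, -4, 4], [4, 4, -6]].
Leading principal minors: Δ₁ = -6, Δ₂ = 20, Δ₃ = -24.
The minors alternate sign starting negative (−, +, −), so H is negative definite: a local maximum.

local maximum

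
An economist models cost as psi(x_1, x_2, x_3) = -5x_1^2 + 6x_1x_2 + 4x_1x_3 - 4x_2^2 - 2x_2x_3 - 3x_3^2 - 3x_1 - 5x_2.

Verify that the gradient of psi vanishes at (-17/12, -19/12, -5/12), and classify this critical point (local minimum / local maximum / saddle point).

∇psi = (-10x_1 + 6x_2 + 4x_3 - 3, 6x_1 - 8x_2 - 2x_3 - 5, 4x_1 - 2x_2 - 6x_3); substituting (-17/12, -19/12, -5/12) gives ∇psi = (0, 0, 0), so (-17/12, -19/12, -5/12) is indeed a critical point.
The Hessian is constant: H = [[-10, 6, 4], [6, -8, -2], [4, -2, -6]].
Leading principal minors: Δ₁ = -10, Δ₂ = 44, Δ₃ = -192.
The minors alternate sign starting negative (−, +, −), so H is negative definite: a local maximum.

local maximum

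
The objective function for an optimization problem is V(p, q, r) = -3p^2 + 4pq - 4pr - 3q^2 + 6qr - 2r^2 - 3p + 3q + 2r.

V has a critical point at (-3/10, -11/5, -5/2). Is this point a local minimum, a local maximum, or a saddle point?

The Hessian is constant: H = [[-6, 4, -4], [4, -6, 6], [-4, 6, -4]].
Leading principal minors: Δ₁ = -6, Δ₂ = 20, Δ₃ = 40.
The minors fit neither the all-positive nor the alternating-sign pattern, so H is indefinite: a saddle point.

saddle point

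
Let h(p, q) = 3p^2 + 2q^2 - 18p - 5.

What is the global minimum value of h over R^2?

-32

h(p,q) separates as A(p) + B(q) − 5, so its minimum is min A + min B − 5.
A'(p) = 6p - 18 vanishes at p ∈ {3}; B'(q) = 4q vanishes at q ∈ {0}.
Local minima of A (where A''>0): A(3)=-27. Local minima of B: B(0)=0.
So the global minimum of h is A(3) + B(0) − 5 = -27 + 0 − 5 = -32, attained at (3, 0).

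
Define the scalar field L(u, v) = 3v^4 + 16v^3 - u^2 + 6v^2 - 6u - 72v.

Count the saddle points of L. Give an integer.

L separates as a function of u plus a function of v, so ∇L=0 decouples.
∂L/∂u = -2(u + 3) = 0 at u ∈ {-3}; ∂L/∂v = 12(v - 1)(v + 2)(v + 3) = 0 at v ∈ {-3, -2, 1}.
The Hessian is diagonal: diag(L_uu, L_vv). Second derivatives: L_uu(-3)=-2; L_vv(-3)=48, L_vv(-2)=-36, L_vv(1)=144.
Saddle points occur where the two diagonal entries have opposite signs: (-3, -3), (-3, 1). Count: 2.

2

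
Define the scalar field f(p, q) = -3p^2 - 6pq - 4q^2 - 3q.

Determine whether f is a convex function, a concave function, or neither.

concave

f is quadratic, so its Hessian is the constant matrix H = [[-6, -6], [-6, -8]].
det(H) = 12, tr(H) = -14.
det(H) > 0 and tr(H) < 0, so H is negative definite everywhere: concave.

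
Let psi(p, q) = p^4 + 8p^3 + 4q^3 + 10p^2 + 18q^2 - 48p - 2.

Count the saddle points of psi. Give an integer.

psi separates as a function of p plus a function of q, so ∇psi=0 decouples.
∂psi/∂p = 4(p - 1)(p + 3)(p + 4) = 0 at p ∈ {-4, -3, 1}; ∂psi/∂q = 12q(q + 3) = 0 at q ∈ {-3, 0}.
The Hessian is diagonal: diag(psi_pp, psi_qq). Second derivatives: psi_pp(-4)=20, psi_pp(-3)=-16, psi_pp(1)=80; psi_qq(-3)=-36, psi_qq(0)=36.
Saddle points occur where the two diagonal entries have opposite signs: (-4, -3), (-3, 0), (1, -3). Count: 3.

3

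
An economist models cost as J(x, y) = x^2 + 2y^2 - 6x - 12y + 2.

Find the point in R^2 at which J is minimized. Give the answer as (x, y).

(3, 3)

J(x,y) separates as P(x) + Q(y) + 2, so its minimum is min P + min Q + 2.
P'(x) = 2x - 6 vanishes at x ∈ {3}; Q'(y) = 4y - 12 vanishes at y ∈ {3}.
Local minima of P (where P''>0): P(3)=-9. Local minima of Q: Q(3)=-18.
So the global minimum of J is P(3) + Q(3) + 2 = -9 − 18 + 2 = -25, attained at (3, 3).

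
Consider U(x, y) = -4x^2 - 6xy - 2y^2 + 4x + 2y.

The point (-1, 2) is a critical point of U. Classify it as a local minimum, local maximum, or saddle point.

The Hessian of U is constant: H = [[-8, -6], [-6, -4]].
det(H) = (-8)·(-4) − (-6)² = -4.
Since det(H) < 0, H is indefinite and the critical point is a saddle point.

saddle point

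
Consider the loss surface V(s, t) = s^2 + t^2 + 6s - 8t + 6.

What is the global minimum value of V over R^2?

V(s,t) separates as P(s) + Q(t) + 6, so its minimum is min P + min Q + 6.
P'(s) = 2s + 6 vanishes at s ∈ {-3}; Q'(t) = 2(t - 4) vanishes at t ∈ {4}.
Local minima of P (where P''>0): P(-3)=-9. Local minima of Q: Q(4)=-16.
So the global minimum of V is P(-3) + Q(4) + 6 = -9 − 16 + 6 = -19, attained at (-3, 4).

-19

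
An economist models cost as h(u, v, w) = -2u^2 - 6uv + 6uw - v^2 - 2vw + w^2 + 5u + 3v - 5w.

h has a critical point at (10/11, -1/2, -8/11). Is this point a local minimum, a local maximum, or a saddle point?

The Hessian is constant: H = [[-4, -6, 6], [-6, -2, -2], [6, -2, 2]].
Leading principal minors: Δ₁ = -4, Δ₂ = -28, Δ₃ = 176.
The minors fit neither the all-positive nor the alternating-sign pattern, so H is indefinite: a saddle point.

saddle point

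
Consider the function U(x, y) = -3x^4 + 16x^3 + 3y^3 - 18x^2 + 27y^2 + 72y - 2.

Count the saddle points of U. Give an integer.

U separates as a function of x plus a function of y, so ∇U=0 decouples.
∂U/∂x = -12x(x - 3)(x - 1) = 0 at x ∈ {0, 1, 3}; ∂U/∂y = 9(y + 2)(y + 4) = 0 at y ∈ {-4, -2}.
The Hessian is diagonal: diag(U_xx, U_yy). Second derivatives: U_xx(0)=-36, U_xx(1)=24, U_xx(3)=-72; U_yy(-4)=-18, U_yy(-2)=18.
Saddle points occur where the two diagonal entries have opposite signs: (0, -2), (1, -4), (3, -2). Count: 3.

3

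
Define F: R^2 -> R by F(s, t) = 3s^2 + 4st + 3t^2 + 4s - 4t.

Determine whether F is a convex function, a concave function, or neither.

convex

F is quadratic, so its Hessian is the constant matrix H = [[6, 4], [4, 6]].
det(H) = 20, tr(H) = 12.
det(H) > 0 and tr(H) > 0, so H is positive definite everywhere: convex.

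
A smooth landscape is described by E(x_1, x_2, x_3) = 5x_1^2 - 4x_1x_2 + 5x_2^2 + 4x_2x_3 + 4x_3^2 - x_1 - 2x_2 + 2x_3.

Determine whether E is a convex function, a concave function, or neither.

E is quadratic, so its Hessian is the constant matrix H = [[10, -4, 0], [-4, 10, 4], [0, 4, 8]].
Leading principal minors: 10, 84, 512.
All positive ⇒ H ≻ 0 ⇒ convex.

convex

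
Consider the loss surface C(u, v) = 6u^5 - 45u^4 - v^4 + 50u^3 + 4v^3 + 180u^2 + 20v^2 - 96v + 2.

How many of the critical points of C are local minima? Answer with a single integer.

2

C separates as a function of u plus a function of v, so ∇C=0 decouples.
∂C/∂u = 30u(u - 4)(u - 3)(u + 1) = 0 at u ∈ {-1, 0, 3, 4}; ∂C/∂v = -4(v - 4)(v - 2)(v + 3) = 0 at v ∈ {-3, 2, 4}.
The Hessian is diagonal: diag(C_uu, C_vv). Second derivatives: C_uu(-1)=-600, C_uu(0)=360, C_uu(3)=-360, C_uu(4)=600; C_vv(-3)=-140, C_vv(2)=40, C_vv(4)=-56.
Local minima occur where both diagonal entries positive: (0, 2), (4, 2). Count: 2.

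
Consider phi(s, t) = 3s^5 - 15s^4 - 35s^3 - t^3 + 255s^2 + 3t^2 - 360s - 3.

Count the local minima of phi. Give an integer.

2

phi separates as a function of s plus a function of t, so ∇phi=0 decouples.
∂phi/∂s = 15(s - 4)(s - 2)(s - 1)(s + 3) = 0 at s ∈ {-3, 1, 2, 4}; ∂phi/∂t = -3t(t - 2) = 0 at t ∈ {0, 2}.
The Hessian is diagonal: diag(phi_ss, phi_tt). Second derivatives: phi_ss(-3)=-2100, phi_ss(1)=180, phi_ss(2)=-150, phi_ss(4)=630; phi_tt(0)=6, phi_tt(2)=-6.
Local minima occur where both diagonal entries positive: (1, 0), (4, 0). Count: 2.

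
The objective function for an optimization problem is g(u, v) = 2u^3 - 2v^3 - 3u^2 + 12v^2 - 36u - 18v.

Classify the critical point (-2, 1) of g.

saddle point

The mixed partial ∂²g/∂u∂v is 0, so the Hessian at any point is diag(g_uu, g_vv) = diag(6(2u - 1), 12(-v + 2)).
At (-2, 1): H = diag(-30, 12).
The eigenvalues have opposite signs, so H is indefinite: a saddle point.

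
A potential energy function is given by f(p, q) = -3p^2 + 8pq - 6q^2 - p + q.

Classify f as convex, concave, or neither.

f is quadratic, so its Hessian is the constant matrix H = [[-6, 8], [8, -12]].
det(H) = 8, tr(H) = -18.
det(H) > 0 and tr(H) < 0, so H is negative definite everywhere: concave.

concave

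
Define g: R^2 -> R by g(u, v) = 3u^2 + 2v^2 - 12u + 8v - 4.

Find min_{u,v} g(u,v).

-24

g(u,v) separates as P(u) + Q(v) − 4, so its minimum is min P + min Q − 4.
P'(u) = 6u - 12 vanishes at u ∈ {2}; Q'(v) = 4v + 8 vanishes at v ∈ {-2}.
Local minima of P (where P''>0): P(2)=-12. Local minima of Q: Q(-2)=-8.
So the global minimum of g is P(2) + Q(-2) − 4 = -12 − 8 − 4 = -24, attained at (2, -2).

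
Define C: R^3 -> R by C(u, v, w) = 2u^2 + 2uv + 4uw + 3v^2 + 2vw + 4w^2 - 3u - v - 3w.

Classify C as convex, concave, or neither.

convex

C is quadratic, so its Hessian is the constant matrix H = [[4, 2, 4], [2, 6, 2], [4, 2, 8]].
Leading principal minors: 4, 20, 80.
All positive ⇒ H ≻ 0 ⇒ convex.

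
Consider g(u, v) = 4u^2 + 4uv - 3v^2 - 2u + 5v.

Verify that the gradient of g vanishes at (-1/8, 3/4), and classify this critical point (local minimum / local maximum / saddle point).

saddle point

∇g = (8u + 4v - 2, 4u - 6v + 5); substituting (-1/8, 3/4) gives ∇g = (0, 0), so (-1/8, 3/4) is indeed a critical point.
The Hessian of g is constant: H = [[8, 4], [4, -6]].
det(H) = 8·(-6) − 4² = -64.
Since det(H) < 0, H is indefinite and the critical point is a saddle point.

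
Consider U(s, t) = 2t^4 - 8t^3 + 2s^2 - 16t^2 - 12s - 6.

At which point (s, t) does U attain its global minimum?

U(s,t) separates as P(s) + Q(t) − 6, so its minimum is min P + min Q − 6.
P'(s) = 4s - 12 vanishes at s ∈ {3}; Q'(t) = 8t(t - 4)(t + 1) vanishes at t ∈ {-1, 0, 4}.
Local minima of P (where P''>0): P(3)=-18. Local minima of Q: Q(-1)=-6, Q(4)=-256.
So the global minimum of U is P(3) + Q(4) − 6 = -18 − 256 − 6 = -280, attained at (3, 4).

(3, 4)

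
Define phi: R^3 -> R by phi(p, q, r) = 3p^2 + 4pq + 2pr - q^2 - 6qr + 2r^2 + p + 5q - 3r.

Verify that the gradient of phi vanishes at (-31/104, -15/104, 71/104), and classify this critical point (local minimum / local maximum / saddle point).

∇phi = (6p + 4q + 2r + 1, 4p - 2q - 6r + 5, 2p - 6q + 4r - 3); substituting (-31/104, -15/104, 71/104) gives ∇phi = (0, 0, 0), so (-31/104, -15/104, 71/104) is indeed a critical point.
The Hessian is constant: H = [[6, 4, 2], [4, -2, -6], [2, -6, 4]].
Leading principal minors: Δ₁ = 6, Δ₂ = -28, Δ₃ = -416.
The minors fit neither the all-positive nor the alternating-sign pattern, so H is indefinite: a saddle point.

saddle point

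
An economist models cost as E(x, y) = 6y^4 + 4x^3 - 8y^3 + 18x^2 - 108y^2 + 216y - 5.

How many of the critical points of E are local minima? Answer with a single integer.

2

E separates as a function of x plus a function of y, so ∇E=0 decouples.
∂E/∂x = 12x(x + 3) = 0 at x ∈ {-3, 0}; ∂E/∂y = 24(y - 3)(y - 1)(y + 3) = 0 at y ∈ {-3, 1, 3}.
The Hessian is diagonal: diag(E_xx, E_yy). Second derivatives: E_xx(-3)=-36, E_xx(0)=36; E_yy(-3)=576, E_yy(1)=-192, E_yy(3)=288.
Local minima occur where both diagonal entries positive: (0, -3), (0, 3). Count: 2.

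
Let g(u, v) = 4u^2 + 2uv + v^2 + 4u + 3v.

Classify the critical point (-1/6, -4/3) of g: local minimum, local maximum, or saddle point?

local minimum

The Hessian of g is constant: H = [[8, 2], [2, 2]].
det(H) = 8·2 − 2² = 12.
det(H) > 0 and tr(H) = 10 > 0, so H is positive definite and the point is a local minimum.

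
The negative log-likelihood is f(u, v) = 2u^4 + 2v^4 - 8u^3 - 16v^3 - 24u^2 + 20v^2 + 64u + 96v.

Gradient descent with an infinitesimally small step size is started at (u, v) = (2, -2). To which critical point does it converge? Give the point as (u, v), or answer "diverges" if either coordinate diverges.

(4, -1)

f is separable, so gradient descent decouples: u follows -∂f/∂u, v follows -∂f/∂v.
∂f/∂u = 8(u - 4)(u - 1)(u + 2); at u=2 this is -64, so u increases.
∂f/∂v = 8(v - 4)(v - 3)(v + 1); at v=-2 this is -240, so v increases.
u converges to its nearest critical value 4 (a local min of the u-part); v converges to -1. The iterate converges to (4, -1).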